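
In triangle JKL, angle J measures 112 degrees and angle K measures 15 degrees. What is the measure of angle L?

Let angle L = x. Then 112 + 15 + x = 180.
x = 180 - 127 = 53 degrees.

53 degrees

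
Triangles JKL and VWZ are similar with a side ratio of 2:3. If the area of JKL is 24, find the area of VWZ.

For similar figures, the area ratio equals the square of the side ratio.
Side ratio (JKL to VWZ) = 2:3, so area ratio = 2^2:3^2 = 4:9.
If the area of JKL is 24, then the area of VWZ = 24 * (9/4) = 54.

54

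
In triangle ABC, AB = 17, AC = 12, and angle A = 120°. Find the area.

When two sides and the included angle are known, the area formula is (1/2)ab sin(C).
The height from one side to the opposite vertex is 12 sin(120°) = 6*sqrt(3).
Area = (1/2) * 17 * 6*sqrt(3) = 51*sqrt(3).

51*sqrt(3)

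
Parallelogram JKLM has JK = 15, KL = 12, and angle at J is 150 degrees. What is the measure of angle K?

In a parallelogram, consecutive angles are supplementary (sum to 180°).
angle K = 180 - angle J
angle K = 180 - 150
angle K = 30 degrees

30 degrees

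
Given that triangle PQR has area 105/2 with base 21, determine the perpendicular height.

height = 2 * 105/2 / 21 = 5

5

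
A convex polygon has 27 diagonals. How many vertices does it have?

Using d = n(n - 3)/2, we solve 27 = n(n - 3)/2.
So n(n - 3) = 54.
Testing n = 9: 9 * 6 = 54 = 54. Correct.
The polygon has 9 sides.

9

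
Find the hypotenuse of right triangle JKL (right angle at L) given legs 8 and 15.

JK = sqrt(8^2 + 15^2) = sqrt(289) = 17

17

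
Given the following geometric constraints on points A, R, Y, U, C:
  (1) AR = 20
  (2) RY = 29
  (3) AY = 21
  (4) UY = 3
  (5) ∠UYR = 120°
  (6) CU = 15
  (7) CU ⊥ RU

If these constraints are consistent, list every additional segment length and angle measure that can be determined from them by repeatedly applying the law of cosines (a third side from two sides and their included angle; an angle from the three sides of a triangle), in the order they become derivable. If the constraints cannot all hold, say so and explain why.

The constraints are consistent. Derivable facts, in order:
After 1 step:
- RU ≈ 30.61
- ∠ARY = 46.4°
- ∠AYR = 43.6°
- ∠RAY = 90°
After 2 steps:
- RC ≈ 34.09
- ∠RUY = 55.13°
- ∠URY = 4.87°
After 3 steps:
- ∠CRU = 26.11°
- ∠RCU = 63.89°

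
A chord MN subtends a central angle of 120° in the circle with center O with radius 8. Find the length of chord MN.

Drop a perpendicular from the center to the chord, bisecting both the chord and the central angle.
Each half-chord = r sin(θ/2) = 8 sin(60°).
The full chord = 2 × 8 × sin(60°) = 8*sqrt(3).

8*sqrt(3)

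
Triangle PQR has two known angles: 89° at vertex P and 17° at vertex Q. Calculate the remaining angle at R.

angle R = 180 - 89 - 17 = 74 degrees.

74 degrees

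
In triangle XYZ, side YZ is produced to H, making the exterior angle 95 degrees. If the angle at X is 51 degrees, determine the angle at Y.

angle Y = 95 - 51 = 44 degrees (exterior angle theorem).

44 degrees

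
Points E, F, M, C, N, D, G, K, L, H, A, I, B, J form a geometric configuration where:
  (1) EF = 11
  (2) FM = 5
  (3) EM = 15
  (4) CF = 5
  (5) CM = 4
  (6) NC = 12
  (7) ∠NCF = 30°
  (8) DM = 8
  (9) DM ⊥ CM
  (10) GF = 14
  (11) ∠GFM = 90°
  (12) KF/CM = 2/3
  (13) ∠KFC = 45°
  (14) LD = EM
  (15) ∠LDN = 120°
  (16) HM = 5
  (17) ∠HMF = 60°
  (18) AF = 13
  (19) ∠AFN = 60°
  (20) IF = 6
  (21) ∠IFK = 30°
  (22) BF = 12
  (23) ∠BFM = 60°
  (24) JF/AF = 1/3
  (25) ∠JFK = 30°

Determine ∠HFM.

Step 1: By the law of cosines on triangle FMH: FH² = 5² + 5² − 2·5·5·cos(60°) = 25, so FH = 5.
Step 2: By the inverse law of cosines on triangle HFM: cos(∠HFM) = (5² + 5² − 5²) / (2·5·5) = 25/50 = 0.5, so ∠HFM = 60°.

Therefore, the measure of angle ∠HFM = 60°.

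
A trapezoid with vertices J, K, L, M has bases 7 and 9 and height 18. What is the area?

A trapezoid's area equals the midsegment times the height.
The midsegment is (7 + 9) / 2 = 8.
Area = 8 * 18 = 144.

144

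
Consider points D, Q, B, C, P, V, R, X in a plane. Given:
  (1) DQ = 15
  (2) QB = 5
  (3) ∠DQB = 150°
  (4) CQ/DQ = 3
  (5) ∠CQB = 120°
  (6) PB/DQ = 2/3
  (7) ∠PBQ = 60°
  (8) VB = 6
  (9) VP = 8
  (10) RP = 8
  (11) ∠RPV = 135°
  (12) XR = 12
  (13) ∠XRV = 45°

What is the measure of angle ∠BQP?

From the given relations: PB = 2/3·DQ = 2/3·15 = 10.
Step 1: By the law of cosines on triangle QBP: QP² = 5² + 10² − 2·5·10·cos(60°) = 75, so QP = 5·√3.
Step 2: By the inverse law of cosines on triangle BQP: cos(∠BQP) = (5² + (5·√3)² − 10²) / (2·5·5·√3) = 0/86.6 = 0, so ∠BQP = 90°.

Therefore, the measure of angle ∠BQP = 90°.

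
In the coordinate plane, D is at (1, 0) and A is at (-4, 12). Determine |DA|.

The horizontal distance is |-4 - 1| = 5 and the vertical distance is |12 - 0| = 12.
By the Pythagorean theorem, d = sqrt(5^2 + 12^2) = sqrt(169) = 13.

13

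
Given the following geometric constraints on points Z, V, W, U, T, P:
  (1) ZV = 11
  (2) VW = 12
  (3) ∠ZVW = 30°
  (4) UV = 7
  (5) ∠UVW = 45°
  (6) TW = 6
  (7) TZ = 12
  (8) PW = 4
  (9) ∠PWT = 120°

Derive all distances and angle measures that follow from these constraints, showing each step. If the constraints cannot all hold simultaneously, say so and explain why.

The constraints are consistent.

Step 1: From ZV = 11, VW = 12, and ∠ZVW = 30°, by the law of cosines:
  ZW² = ZV² + VW² - 2·ZV·VW·cos(30°) = 121 + 144 - 228.6 = 36.37
  ZW ≈ 6.03

Step 2: From WV = 12, VU = 7, and ∠WVU = 45°, by the law of cosines:
  WU² = WV² + VU² - 2·WV·VU·cos(45°) = 144 + 49 - 118.8 = 74.21
  WU ≈ 8.61

Step 3: From TW = 6, WP = 4, and ∠TWP = 120°, by the law of cosines:
  TP² = TW² + WP² - 2·TW·WP·cos(120°) = 36 + 16 + 24 = 76
  TP = 2·√19

Step 4: From ZT = 12, ZW = 6.03, TW = 6, by the inverse law of cosines:
  cos(∠TZW) = (ZT² + ZW² - TW²) / (2·ZT·ZW)
  ∠TZW = 4.08°

Step 5: From ZV = 11, ZW = 6.03, VW = 12, by the inverse law of cosines:
  cos(∠VZW) = (ZV² + ZW² - VW²) / (2·ZV·ZW)
  ∠VZW = 84.22°

Step 6: From WT = 6, WZ = 6.03, TZ = 12, by the inverse law of cosines:
  cos(∠TWZ) = (WT² + WZ² - TZ²) / (2·WT·WZ)
  ∠TWZ = 171.81°

Step 7: From WU = 8.61, WV = 12, UV = 7, by the inverse law of cosines:
  cos(∠UWV) = (WU² + WV² - UV²) / (2·WU·WV)
  ∠UWV = 35.07°

Step 8: From WV = 12, WZ = 6.03, VZ = 11, by the inverse law of cosines:
  cos(∠VWZ) = (WV² + WZ² - VZ²) / (2·WV·WZ)
  ∠VWZ = 65.78°

Step 9: From UV = 7, UW = 8.61, VW = 12, by the inverse law of cosines:
  cos(∠VUW) = (UV² + UW² - VW²) / (2·UV·UW)
  ∠VUW = 99.93°

Step 10: From TP = 2·√19, TW = 6, PW = 4, by the inverse law of cosines:
  cos(∠PTW) = (TP² + TW² - PW²) / (2·TP·TW)
  ∠PTW = 23.41°

Step 11: From TW = 6, TZ = 12, WZ = 6.03, by the inverse law of cosines:
  cos(∠WTZ) = (TW² + TZ² - WZ²) / (2·TW·TZ)
  ∠WTZ = 4.1°

Step 12: From PT = 2·√19, PW = 4, TW = 6, by the inverse law of cosines:
  cos(∠TPW) = (PT² + PW² - TW²) / (2·PT·PW)
  ∠TPW = 36.59°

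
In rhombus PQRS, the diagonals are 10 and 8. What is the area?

Area of a rhombus = (d1 * d2) / 2
Area = (10 * 8) / 2
Area = 80 / 2
Area = 40

40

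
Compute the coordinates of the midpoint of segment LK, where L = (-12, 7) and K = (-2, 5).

The midpoint is the average of the coordinates:
x: (-12 + -2)/2 = -7
y: (7 + 5)/2 = 6
Midpoint = (-7, 6)

(-7, 6)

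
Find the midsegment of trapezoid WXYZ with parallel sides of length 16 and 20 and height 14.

The midsegment of a trapezoid = (base1 + base2) / 2
midsegment = (16 + 20) / 2
midsegment = 36 / 2
midsegment = 18

18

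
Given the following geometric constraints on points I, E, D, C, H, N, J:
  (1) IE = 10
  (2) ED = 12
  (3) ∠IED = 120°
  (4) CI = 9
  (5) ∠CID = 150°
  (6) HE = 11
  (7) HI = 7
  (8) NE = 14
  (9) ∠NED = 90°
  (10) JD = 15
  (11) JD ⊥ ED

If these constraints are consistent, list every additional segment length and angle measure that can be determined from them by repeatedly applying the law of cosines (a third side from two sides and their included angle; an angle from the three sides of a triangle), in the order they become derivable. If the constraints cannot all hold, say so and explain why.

The constraints are consistent. Derivable facts, in order:
After 1 step:
- DN = 2·√85
- EJ = 3·√41
- ID = 2·√91
- ∠EHI = 62.96°
- ∠EIH = 78.46°
- ∠HEI = 38.57°
After 2 steps:
- DC ≈ 27.25
- ∠DEJ = 51.34°
- ∠DIE = 33°
- ∠DJE = 38.66°
- ∠DNE = 40.6°
- ∠EDI = 27°
- ∠EDN = 49.4°
After 3 steps:
- ∠CDI = 9.51°
- ∠DCI = 20.49°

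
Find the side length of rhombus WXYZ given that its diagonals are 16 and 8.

The diagonals of a rhombus bisect each other at right angles.
Half-diagonals: 16/2 = 8 and 8/2 = 4
side = sqrt(8^2 + 4^2)
side = sqrt(64 + 16)
side = sqrt(80) = 4*sqrt(5)

4*sqrt(5)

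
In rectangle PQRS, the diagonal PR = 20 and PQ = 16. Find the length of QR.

b = sqrt(d^2 - a^2) = sqrt(400 - 256) = sqrt(144) = 12

12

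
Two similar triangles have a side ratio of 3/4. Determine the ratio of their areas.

The ratio of areas of similar triangles equals the square of the side ratio.
Side ratio = 3:4
Area ratio = (3/4)^2 = 9/16 = 9:16

9:16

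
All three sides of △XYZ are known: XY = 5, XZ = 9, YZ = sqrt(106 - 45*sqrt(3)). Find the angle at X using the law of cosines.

When all three sides of a triangle are known, the law of cosines can be rearranged to find any angle.
cos(C) = (a² + b² - c²) / (2ab) gives cos(X) = sqrt(3)/2.
Taking the inverse cosine: X = 30°.

30°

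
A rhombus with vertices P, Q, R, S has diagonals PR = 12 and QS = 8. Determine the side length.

The diagonals of a rhombus bisect each other at right angles.
Half-diagonals: 12/2 = 6 and 8/2 = 4
side = sqrt(6^2 + 4^2)
side = sqrt(36 + 16)
side = sqrt(52) = 2*sqrt(13)

2*sqrt(13)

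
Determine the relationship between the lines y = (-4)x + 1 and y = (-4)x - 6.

Slope of line 1: m1 = -4
Slope of line 2: m2 = -4
Since m1 = m2 = -4, the lines are parallel.

Parallel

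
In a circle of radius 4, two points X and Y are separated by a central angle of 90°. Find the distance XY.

Chord length = 2r sin(θ/2)
= 2 × 4 × sin(90°/2)
= 2 × 4 × sin(45°)
= 4*sqrt(2)

4*sqrt(2)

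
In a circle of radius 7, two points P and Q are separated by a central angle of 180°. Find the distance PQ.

Drop a perpendicular from the center to the chord, bisecting both the chord and the central angle.
Each half-chord = r sin(θ/2) = 7 sin(90°).
The full chord = 2 × 7 × sin(90°) = 14.

14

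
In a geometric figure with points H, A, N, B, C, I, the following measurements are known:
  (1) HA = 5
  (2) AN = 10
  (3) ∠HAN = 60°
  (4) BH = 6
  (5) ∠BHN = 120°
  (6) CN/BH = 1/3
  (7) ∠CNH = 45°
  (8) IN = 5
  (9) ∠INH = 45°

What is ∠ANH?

Step 1: By the law of cosines on triangle NAH: NH² = 10² + 5² − 2·10·5·cos(60°) = 75, so NH = 5·√3.
Step 2: By the inverse law of cosines on triangle ANH: cos(∠ANH) = (10² + (5·√3)² − 5²) / (2·10·5·√3) = 150/173.21 = 0.866, so ∠ANH = 30°.

Therefore, the measure of angle ∠ANH = 30°.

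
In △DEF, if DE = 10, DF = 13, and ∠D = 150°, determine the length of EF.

By the law of cosines: EF^2 = DE^2 + DF^2 - 2*DE*DF*cos(D)
EF^2 = 10^2 + 13^2 - 2*10*13*cos(150°)
EF^2 = 100 + 169 - 260*(-sqrt(3)/2)
EF^2 = 130*sqrt(3) + 269
EF = sqrt(130*sqrt(3) + 269)

sqrt(130*sqrt(3) + 269)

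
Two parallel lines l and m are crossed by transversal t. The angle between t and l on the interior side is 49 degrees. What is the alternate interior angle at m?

Alternate interior angles formed by parallel lines and a transversal are equal.
The given angle is 49 degrees.
The alternate interior angle = 49 degrees.

49 degrees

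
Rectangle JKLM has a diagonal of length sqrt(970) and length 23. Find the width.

The diagonal of a rectangle forms a right triangle with the two sides.
Rearranging the Pythagorean theorem: missing side = sqrt(d^2 - known^2).
= sqrt(970 - 529) = sqrt(441) = 21.

21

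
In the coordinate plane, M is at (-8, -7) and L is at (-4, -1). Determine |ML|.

d = sqrt((-4 - -8)^2 + (-1 - -7)^2)
d = sqrt(4^2 + 6^2)
d = sqrt(16 + 36)
d = sqrt(52) = 2*sqrt(13)

2*sqrt(13)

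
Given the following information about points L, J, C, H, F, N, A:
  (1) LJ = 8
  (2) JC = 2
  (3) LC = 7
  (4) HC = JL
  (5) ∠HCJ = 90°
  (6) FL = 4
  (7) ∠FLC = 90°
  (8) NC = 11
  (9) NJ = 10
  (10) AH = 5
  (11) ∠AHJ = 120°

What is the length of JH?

From the given relations: HC = JL = 8.
Step 1: By the law of cosines on triangle JCH: JH² = 2² + 8² − 2·2·8·cos(90°) = 68, so JH = 2·√17.

Therefore, the length of JH = 2·√17.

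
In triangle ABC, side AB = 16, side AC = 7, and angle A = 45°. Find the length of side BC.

By the law of cosines: BC^2 = AB^2 + AC^2 - 2*AB*AC*cos(A)
BC^2 = 16^2 + 7^2 - 2*16*7*cos(45°)
BC^2 = 256 + 49 - 224*(sqrt(2)/2)
BC^2 = 305 - 112*sqrt(2)
BC = sqrt(305 - 112*sqrt(2))

sqrt(305 - 112*sqrt(2))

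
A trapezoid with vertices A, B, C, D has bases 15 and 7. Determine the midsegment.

The midsegment of a trapezoid = (base1 + base2) / 2
midsegment = (15 + 7) / 2
midsegment = 22 / 2
midsegment = 11

11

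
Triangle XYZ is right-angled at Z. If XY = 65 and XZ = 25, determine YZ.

Rearranging the Pythagorean theorem to solve for the unknown leg:
leg^2 = hypotenuse^2 - known_leg^2 = 4225 - 625 = 3600
leg = sqrt(3600) = 60.

60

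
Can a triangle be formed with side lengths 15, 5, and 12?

For three segments to close into a triangle, no single side can be as long as the other two combined.
The longest side is 15, and 5 + 12 = 17 > 15.
A triangle can be formed.

Yes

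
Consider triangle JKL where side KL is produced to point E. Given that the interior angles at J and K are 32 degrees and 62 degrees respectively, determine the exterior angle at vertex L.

By the exterior angle theorem, an exterior angle of a triangle equals the sum of the two remote interior angles.
Exterior angle = angle J + angle K
Exterior angle = 32 + 62 = 94 degrees

94 degrees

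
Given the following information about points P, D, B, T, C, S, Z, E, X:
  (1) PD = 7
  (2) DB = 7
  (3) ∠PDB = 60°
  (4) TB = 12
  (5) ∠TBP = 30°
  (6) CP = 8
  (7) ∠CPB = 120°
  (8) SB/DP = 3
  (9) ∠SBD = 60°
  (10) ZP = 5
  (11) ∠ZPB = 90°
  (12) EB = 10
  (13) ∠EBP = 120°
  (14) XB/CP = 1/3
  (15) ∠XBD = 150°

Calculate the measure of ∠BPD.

Step 1: By the law of cosines on triangle PDB: PB² = 7² + 7² − 2·7·7·cos(60°) = 49, so PB = 7.
Step 2: By the inverse law of cosines on triangle BPD: cos(∠BPD) = (7² + 7² − 7²) / (2·7·7) = 49/98 = 0.5, so ∠BPD = 60°.

Therefore, the measure of angle ∠BPD = 60°.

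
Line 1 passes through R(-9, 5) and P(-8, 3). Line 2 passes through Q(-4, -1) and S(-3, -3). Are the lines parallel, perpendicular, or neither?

Slope of line 1: m1 = (3 - 5)/(-8 - -9) = -2/1 = -2
Slope of line 2: m2 = (-3 - -1)/(-3 - -4) = -2/1 = -2
Two lines are parallel if and only if they have equal slopes (or both are vertical).
Here m1 = m2 = -2, confirming the lines are parallel.

Parallel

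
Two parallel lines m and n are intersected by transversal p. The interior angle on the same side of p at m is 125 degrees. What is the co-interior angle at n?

Co-interior (same-side interior) angles are between the parallel lines on the same side of the transversal.
Unlike corresponding or alternate interior angles, they are supplementary rather than equal.
So the angle = 180 - 125 = 55 degrees.

55 degrees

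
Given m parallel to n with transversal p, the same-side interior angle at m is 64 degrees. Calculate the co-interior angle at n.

Co-interior (same-side interior) angles are between the parallel lines on the same side of the transversal.
Unlike corresponding or alternate interior angles, they are supplementary rather than equal.
So the angle = 180 - 64 = 116 degrees.

116 degrees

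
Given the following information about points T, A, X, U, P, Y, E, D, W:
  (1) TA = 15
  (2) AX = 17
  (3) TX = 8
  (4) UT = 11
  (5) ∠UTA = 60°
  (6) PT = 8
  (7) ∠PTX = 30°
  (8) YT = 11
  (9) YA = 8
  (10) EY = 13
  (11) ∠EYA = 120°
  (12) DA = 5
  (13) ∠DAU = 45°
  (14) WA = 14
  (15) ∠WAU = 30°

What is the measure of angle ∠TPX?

Step 1: By the law of cosines on triangle PTX: PX² = 8² + 8² − 2·8·8·cos(30°) = 17.15, so PX ≈ 4.14.
Step 2: By the inverse law of cosines on triangle TPX: cos(∠TPX) = (8² + 4.14² − 8²) / (2·8·4.14) = 17.15/66.26 = 0.2588, so ∠TPX = 75°.

Therefore, the measure of angle ∠TPX = 75°.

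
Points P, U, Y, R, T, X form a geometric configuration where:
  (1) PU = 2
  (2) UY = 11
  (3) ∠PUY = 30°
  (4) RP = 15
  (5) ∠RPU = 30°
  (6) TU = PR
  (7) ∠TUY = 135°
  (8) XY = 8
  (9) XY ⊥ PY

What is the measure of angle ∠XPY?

Step 1: By the law of cosines on triangle PUY: PY² = 2² + 11² − 2·2·11·cos(30°) = 86.89, so PY ≈ 9.32.
Step 2: By the law of cosines on triangle PYX: PX² = 9.32² + 8² − 2·9.32·8·cos(90°) = 150.89, so PX ≈ 12.28.
Step 3: By the inverse law of cosines on triangle XPY: cos(∠XPY) = (12.28² + 9.32² − 8²) / (2·12.28·9.32) = 173.79/229.02 = 0.7589, so ∠XPY = 40.64°.

Therefore, the measure of angle ∠XPY = 40.64°.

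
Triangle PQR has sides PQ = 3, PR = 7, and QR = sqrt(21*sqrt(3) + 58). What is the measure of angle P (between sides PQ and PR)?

When all three sides of a triangle are known, the law of cosines can be rearranged to find any angle.
cos(C) = (a² + b² - c²) / (2ab) gives cos(P) = -sqrt(3)/2.
Taking the inverse cosine: P = 150°.

150°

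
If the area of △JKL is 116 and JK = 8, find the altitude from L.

Rearranging the area formula Area = (1/2) * base * height:
height = 2 * Area / base = 2 * 116 / 8 = 29.

29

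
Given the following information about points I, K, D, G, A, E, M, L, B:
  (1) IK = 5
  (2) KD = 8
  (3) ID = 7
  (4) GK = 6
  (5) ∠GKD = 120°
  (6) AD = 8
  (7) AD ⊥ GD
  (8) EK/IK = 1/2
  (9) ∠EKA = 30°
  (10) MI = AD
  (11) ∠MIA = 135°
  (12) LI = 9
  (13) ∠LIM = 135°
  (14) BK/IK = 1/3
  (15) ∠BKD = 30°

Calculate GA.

Step 1: By the law of cosines on triangle GKD: GD² = 6² + 8² − 2·6·8·cos(120°) = 148, so GD = 2·√37.
Step 2: By the law of cosines on triangle GDA: GA² = (2·√37)² + 8² − 2·2·√37·8·cos(90°) = 212, so GA = 2·√53.

Therefore, the length of GA = 2·√53.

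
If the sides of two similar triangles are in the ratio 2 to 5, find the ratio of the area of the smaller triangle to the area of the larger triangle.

The ratio of areas of similar triangles equals the square of the side ratio.
Side ratio = 2:5
Area ratio = (2/5)^2 = 4/25 = 4:25

4:25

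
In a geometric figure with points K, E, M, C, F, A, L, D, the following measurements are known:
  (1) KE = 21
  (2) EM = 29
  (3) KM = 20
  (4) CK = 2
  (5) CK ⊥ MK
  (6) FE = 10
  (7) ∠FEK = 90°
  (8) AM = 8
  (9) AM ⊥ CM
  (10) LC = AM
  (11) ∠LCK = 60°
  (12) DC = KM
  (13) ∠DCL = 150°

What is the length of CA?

Step 1: By the law of cosines on triangle CKM: CM² = 2² + 20² − 2·2·20·cos(90°) = 404, so CM = 2·√101.
Step 2: By the law of cosines on triangle CMA: CA² = (2·√101)² + 8² − 2·2·√101·8·cos(90°) = 468, so CA = 6·√13.

Therefore, the length of CA = 6·√13.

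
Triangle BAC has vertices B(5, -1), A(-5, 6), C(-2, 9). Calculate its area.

Shoelace: Area = (1/2)|5(6-9) + -5(9--1) + -2(-1-6)| = (1/2)(51) = 51/2

51/2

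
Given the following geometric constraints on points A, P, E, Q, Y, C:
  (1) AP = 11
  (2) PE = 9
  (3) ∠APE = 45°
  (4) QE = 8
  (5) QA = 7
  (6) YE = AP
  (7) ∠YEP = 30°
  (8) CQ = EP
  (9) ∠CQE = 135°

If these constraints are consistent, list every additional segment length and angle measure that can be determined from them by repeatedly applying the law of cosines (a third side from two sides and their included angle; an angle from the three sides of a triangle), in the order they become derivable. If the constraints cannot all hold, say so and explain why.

The constraints are consistent. Derivable facts, in order:
After 1 step:
- AE ≈ 7.87
- EC ≈ 15.71
- PY ≈ 5.53
After 2 steps:
- ∠AEP = 81.07°
- ∠AEQ = 52.33°
- ∠AQE = 62.91°
- ∠CEQ = 23.9°
- ∠EAP = 53.93°
- ∠EAQ = 64.77°
- ∠ECQ = 21.1°
- ∠EPY = 95.47°
- ∠EYP = 54.53°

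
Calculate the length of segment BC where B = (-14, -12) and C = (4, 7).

d = sqrt((18)^2 + (19)^2) = sqrt(685)

sqrt(685)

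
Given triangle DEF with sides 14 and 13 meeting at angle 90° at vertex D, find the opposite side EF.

By the law of cosines: EF^2 = DE^2 + DF^2 - 2*DE*DF*cos(D)
EF^2 = 14^2 + 13^2 - 2*14*13*cos(90°)
EF^2 = 196 + 169 - 364*(0)
EF^2 = 365
EF = sqrt(365)

sqrt(365)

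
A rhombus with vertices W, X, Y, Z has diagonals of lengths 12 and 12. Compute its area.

Area of a rhombus = (d1 * d2) / 2
Area = (12 * 12) / 2
Area = 144 / 2
Area = 72

72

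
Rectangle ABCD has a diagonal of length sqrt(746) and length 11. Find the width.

b = sqrt(d^2 - a^2) = sqrt(746 - 121) = sqrt(625) = 25

25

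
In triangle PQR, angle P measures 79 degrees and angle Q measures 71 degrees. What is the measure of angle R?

The interior angles sum to 180°: angle R = 180 - 79 - 71 = 30°.
The triangle is acute (angles 79°, 71°, 30°).

30 degrees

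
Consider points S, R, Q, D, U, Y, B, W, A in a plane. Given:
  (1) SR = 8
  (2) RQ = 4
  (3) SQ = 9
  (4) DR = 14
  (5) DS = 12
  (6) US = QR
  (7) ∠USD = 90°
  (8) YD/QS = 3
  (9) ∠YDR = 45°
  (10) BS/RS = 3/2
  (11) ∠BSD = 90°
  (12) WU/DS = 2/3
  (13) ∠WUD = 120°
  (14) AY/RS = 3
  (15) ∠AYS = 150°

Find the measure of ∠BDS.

From the given relations: BS = 3/2·RS = 3/2·8 = 12.
Step 1: By the law of cosines on triangle DSB: DB² = 12² + 12² − 2·12·12·cos(90°) = 288, so DB = 12·√2.
Step 2: By the inverse law of cosines on triangle BDS: cos(∠BDS) = ((12·√2)² + 12² − 12²) / (2·12·√2·12) = 288/407.29 = 0.7071, so ∠BDS = 45°.

Therefore, the measure of angle ∠BDS = 45°.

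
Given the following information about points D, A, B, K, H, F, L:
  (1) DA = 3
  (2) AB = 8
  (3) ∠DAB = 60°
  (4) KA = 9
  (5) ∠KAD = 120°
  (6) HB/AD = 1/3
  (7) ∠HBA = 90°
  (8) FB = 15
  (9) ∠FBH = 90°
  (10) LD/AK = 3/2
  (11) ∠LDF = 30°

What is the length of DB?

Step 1: By the law of cosines on triangle DAB: DB² = 3² + 8² − 2·3·8·cos(60°) = 49, so DB = 7.

Therefore, the length of DB = 7.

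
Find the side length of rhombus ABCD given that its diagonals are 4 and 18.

The diagonals of a rhombus bisect each other at right angles.
Half-diagonals: 4/2 = 2 and 18/2 = 9
side = sqrt(2^2 + 9^2)
side = sqrt(4 + 81)
side = sqrt(85)

sqrt(85)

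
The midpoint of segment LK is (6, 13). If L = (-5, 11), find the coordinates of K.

Using the midpoint formula: M = ((x1 + x2)/2, (y1 + y2)/2)
We know M = (6, 13) and L = (-5, 11)
For x: 6 = (-5 + x2)/2, so x2 = 2*6 - -5 = 17
For y: 13 = (11 + y2)/2, so y2 = 2*13 - 11 = 15
K = (17, 15)

(17, 15)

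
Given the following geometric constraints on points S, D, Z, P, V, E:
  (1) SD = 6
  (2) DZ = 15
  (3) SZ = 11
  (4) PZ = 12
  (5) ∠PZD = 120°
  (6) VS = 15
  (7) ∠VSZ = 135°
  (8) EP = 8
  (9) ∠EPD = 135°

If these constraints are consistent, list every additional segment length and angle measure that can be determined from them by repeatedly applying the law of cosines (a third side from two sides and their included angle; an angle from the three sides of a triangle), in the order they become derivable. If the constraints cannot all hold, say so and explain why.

The constraints are consistent. Derivable facts, in order:
After 1 step:
- DP = 3·√61
- ZV ≈ 24.07
- ∠DSZ = 121.01°
- ∠DZS = 20.05°
- ∠SDZ = 38.94°
After 2 steps:
- DE ≈ 29.63
- ∠DPZ = 33.67°
- ∠PDZ = 26.33°
- ∠SVZ = 18.85°
- ∠SZV = 26.15°
After 3 steps:
- ∠DEP = 33.99°
- ∠EDP = 11.01°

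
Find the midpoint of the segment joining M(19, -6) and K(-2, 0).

M = ((x₁ + x₂)/2, (y₁ + y₂)/2)
= ((19 + -2)/2, (-6 + 0)/2)
= (17/2, -6/2) = (17/2, -3)

(17/2, -3)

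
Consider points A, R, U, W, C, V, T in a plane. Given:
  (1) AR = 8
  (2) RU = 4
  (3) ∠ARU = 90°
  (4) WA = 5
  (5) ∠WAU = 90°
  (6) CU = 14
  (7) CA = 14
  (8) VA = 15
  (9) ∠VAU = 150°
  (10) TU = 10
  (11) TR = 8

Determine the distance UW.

Step 1: By the law of cosines on triangle URA: UA² = 4² + 8² − 2·4·8·cos(90°) = 80, so UA = 4·√5.
Step 2: By the law of cosines on triangle UAW: UW² = (4·√5)² + 5² − 2·4·√5·5·cos(90°) = 105, so UW = √105.

Therefore, the length of UW = √105.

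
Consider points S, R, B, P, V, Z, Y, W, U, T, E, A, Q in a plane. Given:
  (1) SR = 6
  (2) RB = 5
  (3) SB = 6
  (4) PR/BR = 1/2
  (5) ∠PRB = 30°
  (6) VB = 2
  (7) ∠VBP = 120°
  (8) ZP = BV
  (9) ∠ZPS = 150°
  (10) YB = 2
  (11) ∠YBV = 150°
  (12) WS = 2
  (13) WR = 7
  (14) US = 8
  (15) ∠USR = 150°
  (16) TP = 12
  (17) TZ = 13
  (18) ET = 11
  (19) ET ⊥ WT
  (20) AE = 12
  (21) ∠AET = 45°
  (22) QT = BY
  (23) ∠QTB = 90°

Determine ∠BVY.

Step 1: By the law of cosines on triangle VBY: VY² = 2² + 2² − 2·2·2·cos(150°) = 14.93, so VY ≈ 3.86.
Step 2: By the inverse law of cosines on triangle BVY: cos(∠BVY) = (2² + 3.86² − 2²) / (2·2·3.86) = 14.93/15.45 = 0.9659, so ∠BVY = 15°.

Therefore, the measure of angle ∠BVY = 15°.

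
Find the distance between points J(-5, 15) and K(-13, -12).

The horizontal distance is |-13 - -5| = 8 and the vertical distance is |-12 - 15| = 27.
By the Pythagorean theorem, d = sqrt(8^2 + 27^2) = sqrt(793).

sqrt(793)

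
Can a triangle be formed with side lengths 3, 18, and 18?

Sort the sides: 3, 18, 18.
It suffices to check that the sum of the two smallest exceeds the largest:
3 + 18 = 21 > 18. ✓
Yes, a valid triangle can be formed.

Yes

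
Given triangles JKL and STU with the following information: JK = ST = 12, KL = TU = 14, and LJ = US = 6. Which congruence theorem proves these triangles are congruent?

The given information matches SSS: All three pairs of corresponding sides are equal (Side-Side-Side).

SSS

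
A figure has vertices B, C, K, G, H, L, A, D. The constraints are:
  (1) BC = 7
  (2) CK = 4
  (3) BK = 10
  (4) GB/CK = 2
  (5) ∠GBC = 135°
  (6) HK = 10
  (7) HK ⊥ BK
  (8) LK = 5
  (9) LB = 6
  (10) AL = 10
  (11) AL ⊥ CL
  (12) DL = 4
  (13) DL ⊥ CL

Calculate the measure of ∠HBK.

Step 1: By the law of cosines on triangle BKH: BH² = 10² + 10² − 2·10·10·cos(90°) = 200, so BH = 10·√2.
Step 2: By the inverse law of cosines on triangle HBK: cos(∠HBK) = ((10·√2)² + 10² − 10²) / (2·10·√2·10) = 200/282.84 = 0.7071, so ∠HBK = 45°.

Therefore, the measure of angle ∠HBK = 45°.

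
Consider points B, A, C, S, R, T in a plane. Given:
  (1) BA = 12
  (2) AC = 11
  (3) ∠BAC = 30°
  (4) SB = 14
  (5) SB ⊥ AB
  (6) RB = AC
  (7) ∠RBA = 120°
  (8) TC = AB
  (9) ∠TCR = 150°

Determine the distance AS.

Step 1: By the law of cosines on triangle ABS: AS² = 12² + 14² − 2·12·14·cos(90°) = 340, so AS = 2·√85.

Therefore, the length of AS = 2·√85.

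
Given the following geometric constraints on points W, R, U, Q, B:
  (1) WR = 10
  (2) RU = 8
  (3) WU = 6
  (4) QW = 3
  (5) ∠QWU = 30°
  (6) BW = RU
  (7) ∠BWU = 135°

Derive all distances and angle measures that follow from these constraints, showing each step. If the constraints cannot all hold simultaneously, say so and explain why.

The constraints are consistent.

From the given relations:
  BW = RU = 8

Step 1: From UW = 6, WQ = 3, and ∠UWQ = 30°, by the law of cosines:
  UQ² = UW² + WQ² - 2·UW·WQ·cos(30°) = 36 + 9 - 31.18 = 13.82
  UQ ≈ 3.72

Step 2: From UW = 6, WB = 8, and ∠UWB = 135°, by the law of cosines:
  UB² = UW² + WB² - 2·UW·WB·cos(135°) = 36 + 64 + 67.88 = 167.9
  UB ≈ 12.96

Step 3: From WR = 10, WU = 6, RU = 8, by the inverse law of cosines:
  cos(∠RWU) = (WR² + WU² - RU²) / (2·WR·WU)
  ∠RWU = 53.13°

Step 4: From RU = 8, RW = 10, UW = 6, by the inverse law of cosines:
  cos(∠URW) = (RU² + RW² - UW²) / (2·RU·RW)
  ∠URW = 36.87°

Step 5: From UR = 8, UW = 6, RW = 10, by the inverse law of cosines:
  cos(∠RUW) = (UR² + UW² - RW²) / (2·UR·UW)
  ∠RUW = 90°

Step 6: From UB = 12.96, UW = 6, BW = 8, by the inverse law of cosines:
  cos(∠BUW) = (UB² + UW² - BW²) / (2·UB·UW)
  ∠BUW = 25.89°

Step 7: From UQ = 3.72, UW = 6, QW = 3, by the inverse law of cosines:
  cos(∠QUW) = (UQ² + UW² - QW²) / (2·UQ·UW)
  ∠QUW = 23.79°

Step 8: From QU = 3.72, QW = 3, UW = 6, by the inverse law of cosines:
  cos(∠UQW) = (QU² + QW² - UW²) / (2·QU·QW)
  ∠UQW = 126.21°

Step 9: From BU = 12.96, BW = 8, UW = 6, by the inverse law of cosines:
  cos(∠UBW) = (BU² + BW² - UW²) / (2·BU·BW)
  ∠UBW = 19.11°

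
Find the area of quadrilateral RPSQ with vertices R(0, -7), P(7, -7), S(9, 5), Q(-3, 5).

The Shoelace formula works by pairing each vertex with the next (cycling back to the first).
For each pair, compute x_i*y_(i+1) - x_(i+1)*y_i:
  (0*-7 - 7*-7) = 49
  (7*5 - 9*-7) = 98
  (9*5 - -3*5) = 60
  (-3*-7 - 0*5) = 21
Taking half the absolute value of the total: Area = (1/2)(228) = 114.

114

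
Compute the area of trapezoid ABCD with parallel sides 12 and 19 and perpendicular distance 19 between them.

A trapezoid's area equals the midsegment times the height.
The midsegment is (12 + 19) / 2 = 31/2.
Area = 31/2 * 19 = 589/2.

589/2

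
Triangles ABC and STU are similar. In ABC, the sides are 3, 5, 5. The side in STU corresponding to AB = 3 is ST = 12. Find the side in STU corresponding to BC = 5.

k = 12/3 = 4. TU = 4 * 5 = 20.

20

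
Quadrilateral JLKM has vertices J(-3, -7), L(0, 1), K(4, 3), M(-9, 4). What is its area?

The Shoelace formula works by pairing each vertex with the next (cycling back to the first).
For each pair, compute x_i*y_(i+1) - x_(i+1)*y_i:
  (-3*1 - 0*-7) = -3
  (0*3 - 4*1) = -4
  (4*4 - -9*3) = 43
  (-9*-7 - -3*4) = 75
Taking half the absolute value of the total: Area = (1/2)(111) = 111/2.

111/2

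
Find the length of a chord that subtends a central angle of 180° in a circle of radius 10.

Chord = 2(10) sin(90°) = 20

20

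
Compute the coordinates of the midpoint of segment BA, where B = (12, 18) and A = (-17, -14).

The midpoint is the point halfway along the segment.
Move half the horizontal distance: 12 + (-17 - 12)/2 = 12 + -29/2 = -5/2
Move half the vertical distance: 18 + (-14 - 18)/2 = 18 + -32/2 = 2
Midpoint = (-5/2, 2)

(-5/2, 2)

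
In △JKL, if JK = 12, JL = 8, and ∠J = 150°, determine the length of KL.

Law of cosines: KL^2 = 12^2 + 8^2 - 2(12)(8)cos(150°) = 96*sqrt(3) + 208, so KL = 4*sqrt(6*sqrt(3) + 13).

4*sqrt(6*sqrt(3) + 13)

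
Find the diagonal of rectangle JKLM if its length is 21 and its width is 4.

Using the Pythagorean theorem:
d² = 21² + 4² = 441 + 16 = 457
d = sqrt(457)

sqrt(457)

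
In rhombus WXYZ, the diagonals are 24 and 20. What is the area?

Area of a rhombus = (d1 * d2) / 2
Area = (24 * 20) / 2
Area = 480 / 2
Area = 240

240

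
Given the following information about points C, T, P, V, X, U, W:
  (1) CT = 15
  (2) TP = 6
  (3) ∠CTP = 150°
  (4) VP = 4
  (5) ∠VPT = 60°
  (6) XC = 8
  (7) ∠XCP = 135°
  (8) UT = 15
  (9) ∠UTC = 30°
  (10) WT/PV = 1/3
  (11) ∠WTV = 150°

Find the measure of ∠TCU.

Step 1: By the law of cosines on triangle CTU: CU² = 15² + 15² − 2·15·15·cos(30°) = 60.29, so CU ≈ 7.76.
Step 2: By the inverse law of cosines on triangle TCU: cos(∠TCU) = (15² + 7.76² − 15²) / (2·15·7.76) = 60.29/232.94 = 0.2588, so ∠TCU = 75°.

Therefore, the measure of angle ∠TCU = 75°.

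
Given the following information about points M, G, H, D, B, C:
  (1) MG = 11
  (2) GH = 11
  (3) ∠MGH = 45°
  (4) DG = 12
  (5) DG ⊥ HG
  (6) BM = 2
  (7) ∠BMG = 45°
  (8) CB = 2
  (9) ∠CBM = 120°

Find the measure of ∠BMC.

Step 1: By the law of cosines on triangle MBC: MC² = 2² + 2² − 2·2·2·cos(120°) = 12, so MC = 2·√3.
Step 2: By the inverse law of cosines on triangle BMC: cos(∠BMC) = (2² + (2·√3)² − 2²) / (2·2·2·√3) = 12/13.86 = 0.866, so ∠BMC = 30°.

Therefore, the measure of angle ∠BMC = 30°.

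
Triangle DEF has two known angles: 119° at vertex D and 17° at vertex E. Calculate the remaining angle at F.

Let angle F = x. Then 119 + 17 + x = 180.
x = 180 - 136 = 44 degrees.

44 degrees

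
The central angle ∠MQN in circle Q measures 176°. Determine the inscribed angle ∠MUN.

An inscribed angle intercepts an arc from a point on the circle, while the central angle intercepts the same arc from the center.
The inscribed angle is always half the central angle: 176° / 2 = 88°.

88°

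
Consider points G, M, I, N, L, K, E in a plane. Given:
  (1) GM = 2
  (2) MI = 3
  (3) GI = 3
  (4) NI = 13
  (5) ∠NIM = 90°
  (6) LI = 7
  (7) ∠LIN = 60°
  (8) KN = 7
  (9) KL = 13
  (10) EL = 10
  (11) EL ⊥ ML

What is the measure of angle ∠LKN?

Step 1: By the law of cosines on triangle LIN: LN² = 7² + 13² − 2·7·13·cos(60°) = 127, so LN = √127.
Step 2: By the inverse law of cosines on triangle LKN: cos(∠LKN) = (13² + 7² − √127²) / (2·13·7) = 91/182 = 0.5, so ∠LKN = 60°.

Therefore, the measure of angle ∠LKN = 60°.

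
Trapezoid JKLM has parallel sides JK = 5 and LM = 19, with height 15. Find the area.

Area = (5 + 19) * 15 / 2 = 360 / 2 = 180

180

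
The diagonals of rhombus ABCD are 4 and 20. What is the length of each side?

Half-diagonals are 2 and 10. side = sqrt(2^2 + 10^2) = sqrt(104) = 2*sqrt(26)

2*sqrt(26)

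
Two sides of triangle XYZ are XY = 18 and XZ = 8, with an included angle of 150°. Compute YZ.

Law of cosines: YZ^2 = 18^2 + 8^2 - 2(18)(8)cos(150°) = 144*sqrt(3) + 388, so YZ = 2*sqrt(36*sqrt(3) + 97).

2*sqrt(36*sqrt(3) + 97)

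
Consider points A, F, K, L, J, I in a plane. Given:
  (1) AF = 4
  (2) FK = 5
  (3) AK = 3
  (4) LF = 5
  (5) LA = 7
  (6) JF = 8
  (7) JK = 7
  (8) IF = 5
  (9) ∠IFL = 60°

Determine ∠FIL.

Step 1: By the law of cosines on triangle IFL: IL² = 5² + 5² − 2·5·5·cos(60°) = 25, so IL = 5.
Step 2: By the inverse law of cosines on triangle FIL: cos(∠FIL) = (5² + 5² − 5²) / (2·5·5) = 25/50 = 0.5, so ∠FIL = 60°.

Therefore, the measure of angle ∠FIL = 60°.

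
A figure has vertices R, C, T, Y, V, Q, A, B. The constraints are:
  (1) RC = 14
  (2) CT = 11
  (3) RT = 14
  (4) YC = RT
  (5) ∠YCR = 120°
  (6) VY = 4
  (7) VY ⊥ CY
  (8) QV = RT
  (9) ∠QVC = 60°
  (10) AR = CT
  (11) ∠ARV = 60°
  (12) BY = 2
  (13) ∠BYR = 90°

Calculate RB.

From the given relations: YC = RT = 14.
Step 1: By the law of cosines on triangle RCY: RY² = 14² + 14² − 2·14·14·cos(120°) = 588, so RY = 14·√3.
Step 2: By the law of cosines on triangle RYB: RB² = (14·√3)² + 2² − 2·14·√3·2·cos(90°) = 592, so RB = 4·√37.

Therefore, the length of RB = 4·√37.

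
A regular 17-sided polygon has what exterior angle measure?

Each exterior angle of a regular n-gon is 360 / n.
For n = 17: 360 / 17 = 360/17 degrees.

360/17 degrees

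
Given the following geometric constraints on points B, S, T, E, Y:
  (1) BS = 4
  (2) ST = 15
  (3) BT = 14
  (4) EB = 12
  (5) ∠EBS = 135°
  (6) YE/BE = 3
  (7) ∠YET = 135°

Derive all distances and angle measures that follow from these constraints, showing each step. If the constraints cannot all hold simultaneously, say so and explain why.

The constraints are consistent.

From the given relations:
  YE = 3·BE = 3·12 = 36

Step 1: From SB = 4, BE = 12, and ∠SBE = 135°, by the law of cosines:
  SE² = SB² + BE² - 2·SB·BE·cos(135°) = 16 + 144 + 67.88 = 227.9
  SE ≈ 15.1

Step 2: From BS = 4, BT = 14, ST = 15, by the inverse law of cosines:
  cos(∠SBT) = (BS² + BT² - ST²) / (2·BS·BT)
  ∠SBT = 96.67°

Step 3: From SB = 4, ST = 15, BT = 14, by the inverse law of cosines:
  cos(∠BST) = (SB² + ST² - BT²) / (2·SB·ST)
  ∠BST = 67.98°

Step 4: From TB = 14, TS = 15, BS = 4, by the inverse law of cosines:
  cos(∠BTS) = (TB² + TS² - BS²) / (2·TB·TS)
  ∠BTS = 15.36°

Step 5: From SB = 4, SE = 15.1, BE = 12, by the inverse law of cosines:
  cos(∠BSE) = (SB² + SE² - BE²) / (2·SB·SE)
  ∠BSE = 34.2°

Step 6: From EB = 12, ES = 15.1, BS = 4, by the inverse law of cosines:
  cos(∠BES) = (EB² + ES² - BS²) / (2·EB·ES)
  ∠BES = 10.8°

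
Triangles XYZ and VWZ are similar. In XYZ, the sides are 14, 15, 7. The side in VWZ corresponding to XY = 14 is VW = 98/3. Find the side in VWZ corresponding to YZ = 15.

Similar triangles have proportional sides. Setting up the proportion:
VW / XY = WZ / YZ
98/3 / 14 = WZ / 15
WZ = 15 * 98/3 / 14 = 35.

35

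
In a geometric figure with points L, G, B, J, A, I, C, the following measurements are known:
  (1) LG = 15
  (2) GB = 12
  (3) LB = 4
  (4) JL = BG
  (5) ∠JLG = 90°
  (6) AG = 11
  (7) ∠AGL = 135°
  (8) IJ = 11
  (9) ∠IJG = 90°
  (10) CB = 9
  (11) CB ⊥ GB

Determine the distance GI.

From the given relations: JL = BG = 12.
Step 1: By the law of cosines on triangle JLG: JG² = 12² + 15² − 2·12·15·cos(90°) = 369, so JG = 3·√41.
Step 2: By the law of cosines on triangle GJI: GI² = (3·√41)² + 11² − 2·3·√41·11·cos(90°) = 490, so GI = 7·√10.

Therefore, the length of GI = 7·√10.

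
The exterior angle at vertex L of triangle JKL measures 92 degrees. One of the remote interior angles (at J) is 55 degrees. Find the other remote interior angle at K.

By the exterior angle theorem: exterior angle = sum of remote interior angles.
92 = 55 + angle K
angle K = 92 - 55 = 37 degrees

37 degrees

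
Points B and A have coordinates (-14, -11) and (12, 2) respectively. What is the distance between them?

d = sqrt((26)^2 + (13)^2) = sqrt(845) = 13*sqrt(5)

13*sqrt(5)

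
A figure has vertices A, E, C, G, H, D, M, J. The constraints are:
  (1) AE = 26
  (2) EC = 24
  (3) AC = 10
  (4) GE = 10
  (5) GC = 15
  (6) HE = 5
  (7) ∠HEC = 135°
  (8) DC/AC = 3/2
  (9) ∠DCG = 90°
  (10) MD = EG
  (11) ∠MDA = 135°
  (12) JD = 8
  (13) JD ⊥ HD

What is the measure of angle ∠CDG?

From the given relations: DC = 3/2·AC = 3/2·10 = 15.
Step 1: By the law of cosines on triangle DCG: DG² = 15² + 15² − 2·15·15·cos(90°) = 450, so DG = 15·√2.
Step 2: By the inverse law of cosines on triangle CDG: cos(∠CDG) = (15² + (15·√2)² − 15²) / (2·15·15·√2) = 450/636.4 = 0.7071, so ∠CDG = 45°.

Therefore, the measure of angle ∠CDG = 45°.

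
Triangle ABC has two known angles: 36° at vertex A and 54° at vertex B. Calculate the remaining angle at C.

By the triangle angle sum property, the three interior angles of any triangle add up to 180°.
We know angle A = 36° and angle B = 54°, so their sum is 90°.
Therefore angle C = 180° - 90° = 90°.

90 degrees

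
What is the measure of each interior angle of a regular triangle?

Each interior angle of a regular n-gon is (n - 2) * 180 / n.
For n = 3: (3 - 2) * 180 / 3 = 180/3 = 60 degrees.

60 degrees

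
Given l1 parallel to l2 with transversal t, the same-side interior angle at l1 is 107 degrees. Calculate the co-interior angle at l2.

Co-interior angles (same-side interior) formed by parallel lines and a transversal are supplementary (sum to 180 degrees).
The given angle is 107 degrees.
The co-interior angle = 180 - 107 = 73 degrees.

73 degrees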